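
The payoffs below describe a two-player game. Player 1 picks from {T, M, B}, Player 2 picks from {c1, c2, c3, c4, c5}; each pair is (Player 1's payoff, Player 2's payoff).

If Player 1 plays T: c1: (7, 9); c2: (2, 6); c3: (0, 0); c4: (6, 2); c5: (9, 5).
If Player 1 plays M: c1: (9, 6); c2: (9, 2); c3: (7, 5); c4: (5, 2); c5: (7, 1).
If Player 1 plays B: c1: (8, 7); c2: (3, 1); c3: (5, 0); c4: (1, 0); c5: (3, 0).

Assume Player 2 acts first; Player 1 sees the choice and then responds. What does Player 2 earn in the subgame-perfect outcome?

6

Solve by backward induction (Player 2 leads).
- c1: Player 1 compares 7, 9, 8 and picks M; Player 2 would get 6.
- c2: Player 1 compares 2, 9, 3 and picks M; Player 2 would get 2.
- c3: Player 1 compares 0, 7, 5 and picks M; Player 2 would get 5.
- c4: Player 1 compares 6, 5, 1 and picks T; Player 2 would get 2.
- c5: Player 1 compares 9, 7, 3 and picks T; Player 2 would get 5.
Maximizing over 6, 2, 5, 2, 5, Player 2 chooses c1. Subgame-perfect outcome: (M, c1) with payoffs (9, 6).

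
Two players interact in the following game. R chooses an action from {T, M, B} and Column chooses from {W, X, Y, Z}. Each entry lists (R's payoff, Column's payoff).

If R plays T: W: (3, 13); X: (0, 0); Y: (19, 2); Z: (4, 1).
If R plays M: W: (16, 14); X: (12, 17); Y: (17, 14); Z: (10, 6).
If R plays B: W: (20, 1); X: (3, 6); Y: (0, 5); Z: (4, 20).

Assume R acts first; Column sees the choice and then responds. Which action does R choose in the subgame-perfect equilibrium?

Solve by backward induction (R leads).
- T: BR = W, leader payoff 3.
- M: BR = X, leader payoff 12.
- B: BR = Z, leader payoff 4.
R's induced payoffs are 3, 12, 4, so R commits to M. Subgame-perfect outcome: (M, X) with payoffs (12, 17).

M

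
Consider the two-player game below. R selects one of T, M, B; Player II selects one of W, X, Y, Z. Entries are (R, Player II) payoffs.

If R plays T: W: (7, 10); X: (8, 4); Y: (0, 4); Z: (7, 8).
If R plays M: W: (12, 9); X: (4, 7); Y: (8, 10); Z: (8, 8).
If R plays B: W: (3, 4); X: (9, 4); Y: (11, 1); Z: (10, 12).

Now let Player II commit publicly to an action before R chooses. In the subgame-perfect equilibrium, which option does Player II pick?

Z

R best-responds to each possible Player II move:
- W: R compares 7, 12, 3 and picks M; Player II would get 9.
- X: R compares 8, 4, 9 and picks B; Player II would get 4.
- Y: R compares 0, 8, 11 and picks B; Player II would get 1.
- Z: R compares 7, 8, 10 and picks B; Player II would get 12.
Maximizing over 9, 4, 1, 12, Player II chooses Z. Subgame-perfect outcome: (B, Z) with payoffs (10, 12).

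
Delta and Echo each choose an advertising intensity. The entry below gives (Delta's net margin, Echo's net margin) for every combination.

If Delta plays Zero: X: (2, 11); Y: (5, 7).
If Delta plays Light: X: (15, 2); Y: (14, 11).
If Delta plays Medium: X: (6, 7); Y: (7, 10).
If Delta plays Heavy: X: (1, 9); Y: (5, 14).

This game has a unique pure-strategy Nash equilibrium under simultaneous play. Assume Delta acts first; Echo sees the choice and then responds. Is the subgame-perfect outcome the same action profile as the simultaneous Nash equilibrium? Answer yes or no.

yes

Solve by backward induction (Delta leads).
- Zero: BR = X, leader payoff 2.
- Light: BR = Y, leader payoff 14.
- Medium: BR = Y, leader payoff 7.
- Heavy: BR = Y, leader payoff 5.
Among 2, 14, 7, 5, the best is 14 at Light. Subgame-perfect outcome: (Light, Y) with payoffs (14, 11).
Under simultaneous play:
Delta's best replies: X→Light; Y→Light.
Echo's best replies: Zero→X; Light→Y; Medium→Y; Heavy→Y.
Only (Light, Y) has each player best-responding; Nash payoffs (14, 11).
Sequential outcome (Light, Y) coincides with the Nash profile (Light, Y).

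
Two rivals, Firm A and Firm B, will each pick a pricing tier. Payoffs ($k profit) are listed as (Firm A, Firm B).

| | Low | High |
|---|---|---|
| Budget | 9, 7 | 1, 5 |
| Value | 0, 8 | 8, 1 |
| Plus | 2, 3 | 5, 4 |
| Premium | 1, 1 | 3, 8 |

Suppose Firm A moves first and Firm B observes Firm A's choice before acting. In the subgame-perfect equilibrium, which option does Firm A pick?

Solve by backward induction (Firm A leads).
- Budget: Firm B compares 7, 5 and picks Low; Firm A would get 9.
- Value: Firm B compares 8, 1 and picks Low; Firm A would get 0.
- Plus: Firm B compares 3, 4 and picks High; Firm A would get 5.
- Premium: Firm B compares 1, 8 and picks High; Firm A would get 3.
Maximizing over 9, 0, 5, 3, Firm A chooses Budget. Subgame-perfect outcome: (Budget, Low) with payoffs (9, 7).

Budget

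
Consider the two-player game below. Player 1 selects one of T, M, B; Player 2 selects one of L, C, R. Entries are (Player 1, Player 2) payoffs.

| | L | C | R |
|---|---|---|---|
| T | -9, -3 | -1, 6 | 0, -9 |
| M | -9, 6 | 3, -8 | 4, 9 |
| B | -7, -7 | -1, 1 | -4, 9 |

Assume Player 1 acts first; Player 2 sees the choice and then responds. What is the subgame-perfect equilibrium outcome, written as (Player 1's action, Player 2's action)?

(M, R)

Solve by backward induction (Player 1 leads).
- T → Player 2 plays C (best of -3, 6, -9); Player 1 gets -1.
- M → Player 2 plays R (best of 6, -8, 9); Player 1 gets 4.
- B → Player 2 plays R (best of -7, 1, 9); Player 1 gets -4.
Player 1's induced payoffs are -1, 4, -4, so Player 1 commits to M. Subgame-perfect outcome: (M, R) with payoffs (4, 9).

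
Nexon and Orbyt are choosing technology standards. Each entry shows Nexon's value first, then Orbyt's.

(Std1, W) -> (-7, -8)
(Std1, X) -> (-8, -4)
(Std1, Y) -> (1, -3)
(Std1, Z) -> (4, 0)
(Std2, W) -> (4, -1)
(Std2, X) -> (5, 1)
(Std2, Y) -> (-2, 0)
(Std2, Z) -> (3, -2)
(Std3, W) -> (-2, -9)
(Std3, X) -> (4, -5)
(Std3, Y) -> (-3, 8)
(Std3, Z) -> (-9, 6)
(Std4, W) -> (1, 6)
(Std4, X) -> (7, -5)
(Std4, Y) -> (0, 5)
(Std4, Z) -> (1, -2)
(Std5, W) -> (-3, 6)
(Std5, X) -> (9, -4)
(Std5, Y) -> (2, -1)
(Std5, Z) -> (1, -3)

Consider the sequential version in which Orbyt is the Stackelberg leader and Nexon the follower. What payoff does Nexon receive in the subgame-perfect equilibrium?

4

Nexon best-responds to each possible Orbyt move:
- W → Nexon plays Std2 (best of -7, 4, -2, 1, -3); Orbyt gets -1.
- X → Nexon plays Std5 (best of -8, 5, 4, 7, 9); Orbyt gets -4.
- Y → Nexon plays Std5 (best of 1, -2, -3, 0, 2); Orbyt gets -1.
- Z → Nexon plays Std1 (best of 4, 3, -9, 1, 1); Orbyt gets 0.
Among -1, -4, -1, 0, the best is 0 at Z. Subgame-perfect outcome: (Std1, Z) with payoffs (4, 0).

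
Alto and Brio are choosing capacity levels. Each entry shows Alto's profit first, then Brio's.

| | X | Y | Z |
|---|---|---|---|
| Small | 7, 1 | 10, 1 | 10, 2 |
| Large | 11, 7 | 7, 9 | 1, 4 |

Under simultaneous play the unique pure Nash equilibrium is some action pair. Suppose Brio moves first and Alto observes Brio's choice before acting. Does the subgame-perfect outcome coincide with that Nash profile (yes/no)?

no

Solve by backward induction (Brio leads).
- X → Alto plays Large (best of 7, 11); Brio gets 7.
- Y → Alto plays Small (best of 10, 7); Brio gets 1.
- Z → Alto plays Small (best of 10, 1); Brio gets 2.
Brio's induced payoffs are 7, 1, 2, so Brio commits to X. Subgame-perfect outcome: (Large, X) with payoffs (11, 7).
For the simultaneous game, intersect best replies.
Alto's best replies: X→Large; Y→Small; Z→Small.
Brio's best replies: Small→Z; Large→Y.
Only (Small, Z) has each player best-responding; Nash payoffs (10, 2).
Sequential outcome (Large, X) differs from the Nash profile (Small, Z).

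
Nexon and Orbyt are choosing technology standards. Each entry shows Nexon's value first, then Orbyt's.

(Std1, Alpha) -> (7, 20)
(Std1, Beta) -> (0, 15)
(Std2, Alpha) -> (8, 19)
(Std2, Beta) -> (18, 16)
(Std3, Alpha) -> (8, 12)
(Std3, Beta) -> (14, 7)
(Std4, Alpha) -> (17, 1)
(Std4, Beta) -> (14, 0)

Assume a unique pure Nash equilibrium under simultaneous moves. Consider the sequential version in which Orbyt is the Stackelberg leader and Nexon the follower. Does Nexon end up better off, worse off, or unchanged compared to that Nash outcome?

Nexon best-responds to each possible Orbyt move:
- Alpha: BR = Std4, leader payoff 1.
- Beta: BR = Std2, leader payoff 16.
Among 1, 16, the best is 16 at Beta. Subgame-perfect outcome: (Std2, Beta) with payoffs (18, 16).
Under simultaneous play:
Nexon's best replies: Alpha→Std4; Beta→Std2.
Orbyt's best replies: Std1→Alpha; Std2→Alpha; Std3→Alpha; Std4→Alpha.
Only (Std4, Alpha) has each player best-responding; Nash payoffs (17, 1).
Nexon earns 18 sequentially versus 17 at the Nash outcome: better off.

better off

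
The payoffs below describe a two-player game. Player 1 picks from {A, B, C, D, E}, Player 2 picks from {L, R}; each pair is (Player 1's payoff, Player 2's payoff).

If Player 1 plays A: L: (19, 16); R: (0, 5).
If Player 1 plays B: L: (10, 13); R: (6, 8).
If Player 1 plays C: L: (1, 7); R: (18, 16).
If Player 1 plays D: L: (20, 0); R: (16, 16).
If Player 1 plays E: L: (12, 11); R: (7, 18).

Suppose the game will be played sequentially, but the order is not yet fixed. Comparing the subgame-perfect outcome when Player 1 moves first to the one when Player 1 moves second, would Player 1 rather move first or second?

first

If Player 1 leads: Player 2's best replies are A→L, B→L, C→R, D→R, E→R; Player 1's induced payoffs 19, 10, 18, 16, 7; outcome (A, L), payoffs (19, 16).
If Player 2 leads: Player 1's best replies are L→D, R→C; Player 2's induced payoffs 0, 16; outcome (C, R), payoffs (18, 16).
Player 1 gets 19 moving first and 18 moving second, so Player 1 prefers to move first.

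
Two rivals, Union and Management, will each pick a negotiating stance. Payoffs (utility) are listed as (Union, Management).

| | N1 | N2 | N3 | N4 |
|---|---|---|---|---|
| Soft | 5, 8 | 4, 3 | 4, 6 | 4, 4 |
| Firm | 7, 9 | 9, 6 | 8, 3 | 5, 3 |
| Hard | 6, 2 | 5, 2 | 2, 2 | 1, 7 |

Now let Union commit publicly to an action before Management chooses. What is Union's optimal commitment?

Firm

Work backward from Management's decision.
- Soft → Management plays N1 (best of 8, 3, 6, 4); Union gets 5.
- Firm → Management plays N1 (best of 9, 6, 3, 3); Union gets 7.
- Hard → Management plays N4 (best of 2, 2, 2, 7); Union gets 1.
Maximizing over 5, 7, 1, Union chooses Firm. Subgame-perfect outcome: (Firm, N1) with payoffs (7, 9).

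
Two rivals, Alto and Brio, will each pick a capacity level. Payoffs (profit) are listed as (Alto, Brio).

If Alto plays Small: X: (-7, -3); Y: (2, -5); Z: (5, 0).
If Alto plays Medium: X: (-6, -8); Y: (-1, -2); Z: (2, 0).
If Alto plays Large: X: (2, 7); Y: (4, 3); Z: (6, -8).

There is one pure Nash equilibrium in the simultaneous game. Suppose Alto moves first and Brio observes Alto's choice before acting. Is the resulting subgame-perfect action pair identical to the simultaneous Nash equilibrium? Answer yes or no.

no

Brio best-responds to each possible Alto move:
- Small → Brio plays Z (best of -3, -5, 0); Alto gets 5.
- Medium → Brio plays Z (best of -8, -2, 0); Alto gets 2.
- Large → Brio plays X (best of 7, 3, -8); Alto gets 2.
Alto's induced payoffs are 5, 2, 2, so Alto commits to Small. Subgame-perfect outcome: (Small, Z) with payoffs (5, 0).
Now find the simultaneous Nash equilibrium.
Alto's best replies: X→Large; Y→Large; Z→Large.
Brio's best replies: Small→Z; Medium→Z; Large→X.
Only (Large, X) has each player best-responding; Nash payoffs (2, 7).
Sequential outcome (Small, Z) differs from the Nash profile (Large, X).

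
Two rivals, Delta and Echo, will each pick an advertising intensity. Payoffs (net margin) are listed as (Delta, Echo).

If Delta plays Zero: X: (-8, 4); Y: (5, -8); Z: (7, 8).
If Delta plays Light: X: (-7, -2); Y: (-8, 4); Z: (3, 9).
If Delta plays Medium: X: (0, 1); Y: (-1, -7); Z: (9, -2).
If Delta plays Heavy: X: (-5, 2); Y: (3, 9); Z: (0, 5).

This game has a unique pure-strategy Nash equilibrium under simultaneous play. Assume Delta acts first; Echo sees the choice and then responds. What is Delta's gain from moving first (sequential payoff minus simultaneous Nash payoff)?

7

Work backward from Echo's decision.
- Zero: BR = Z, leader payoff 7.
- Light: BR = Z, leader payoff 3.
- Medium: BR = X, leader payoff 0.
- Heavy: BR = Y, leader payoff 3.
Among 7, 3, 0, 3, the best is 7 at Zero. Subgame-perfect outcome: (Zero, Z) with payoffs (7, 8).
For the simultaneous game, intersect best replies.
Delta's best replies: X→Medium; Y→Zero; Z→Medium.
Echo's best replies: Zero→Z; Light→Z; Medium→X; Heavy→Y.
Only (Medium, X) has each player best-responding; Nash payoffs (0, 1).
Delta's commitment gain: 7 − 0 = 7.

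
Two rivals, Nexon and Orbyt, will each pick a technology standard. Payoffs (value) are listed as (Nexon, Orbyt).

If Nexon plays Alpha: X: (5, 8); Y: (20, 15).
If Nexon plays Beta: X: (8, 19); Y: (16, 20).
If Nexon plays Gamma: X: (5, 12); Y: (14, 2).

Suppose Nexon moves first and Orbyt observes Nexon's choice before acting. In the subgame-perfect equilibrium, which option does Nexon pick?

Backward induction with Nexon moving first.
- Alpha: Orbyt compares 8, 15 and picks Y; Nexon would get 20.
- Beta: Orbyt compares 19, 20 and picks Y; Nexon would get 16.
- Gamma: Orbyt compares 12, 2 and picks X; Nexon would get 5.
Among 20, 16, 5, the best is 20 at Alpha. Subgame-perfect outcome: (Alpha, Y) with payoffs (20, 15).

Alpha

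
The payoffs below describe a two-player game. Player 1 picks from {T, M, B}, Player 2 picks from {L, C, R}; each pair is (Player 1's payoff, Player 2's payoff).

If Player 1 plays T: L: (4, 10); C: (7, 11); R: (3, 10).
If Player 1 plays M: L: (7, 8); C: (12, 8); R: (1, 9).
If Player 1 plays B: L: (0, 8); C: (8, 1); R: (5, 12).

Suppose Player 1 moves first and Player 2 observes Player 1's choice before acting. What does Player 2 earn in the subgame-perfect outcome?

Solve by backward induction (Player 1 leads).
- T → Player 2 plays C (best of 10, 11, 10); Player 1 gets 7.
- M → Player 2 plays R (best of 8, 8, 9); Player 1 gets 1.
- B → Player 2 plays R (best of 8, 1, 12); Player 1 gets 5.
Among 7, 1, 5, the best is 7 at T. Subgame-perfect outcome: (T, C) with payoffs (7, 11).

11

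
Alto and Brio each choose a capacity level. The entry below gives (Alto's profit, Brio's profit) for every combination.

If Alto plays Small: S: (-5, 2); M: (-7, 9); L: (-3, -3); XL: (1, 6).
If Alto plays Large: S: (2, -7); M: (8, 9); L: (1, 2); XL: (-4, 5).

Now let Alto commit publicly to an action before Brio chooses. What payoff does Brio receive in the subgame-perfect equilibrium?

Brio best-responds to each possible Alto move:
- Small: Brio compares 2, 9, -3, 6 and picks M; Alto would get -7.
- Large: Brio compares -7, 9, 2, 5 and picks M; Alto would get 8.
Maximizing over -7, 8, Alto chooses Large. Subgame-perfect outcome: (Large, M) with payoffs (8, 9).

9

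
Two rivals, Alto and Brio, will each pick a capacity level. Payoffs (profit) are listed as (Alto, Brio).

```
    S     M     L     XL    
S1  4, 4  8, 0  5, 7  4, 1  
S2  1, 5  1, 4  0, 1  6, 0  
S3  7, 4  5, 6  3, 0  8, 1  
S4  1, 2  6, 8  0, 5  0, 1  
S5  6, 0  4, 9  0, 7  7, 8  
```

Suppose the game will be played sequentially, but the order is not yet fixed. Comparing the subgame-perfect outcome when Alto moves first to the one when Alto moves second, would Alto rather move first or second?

If Alto leads: Brio's best replies are S1→L, S2→S, S3→M, S4→M, S5→M; Alto's induced payoffs 5, 1, 5, 6, 4; outcome (S4, M), payoffs (6, 8).
If Brio leads: Alto's best replies are S→S3, M→S1, L→S1, XL→S3; Brio's induced payoffs 4, 0, 7, 1; outcome (S1, L), payoffs (5, 7).
Alto gets 6 moving first and 5 moving second, so Alto prefers to move first.

first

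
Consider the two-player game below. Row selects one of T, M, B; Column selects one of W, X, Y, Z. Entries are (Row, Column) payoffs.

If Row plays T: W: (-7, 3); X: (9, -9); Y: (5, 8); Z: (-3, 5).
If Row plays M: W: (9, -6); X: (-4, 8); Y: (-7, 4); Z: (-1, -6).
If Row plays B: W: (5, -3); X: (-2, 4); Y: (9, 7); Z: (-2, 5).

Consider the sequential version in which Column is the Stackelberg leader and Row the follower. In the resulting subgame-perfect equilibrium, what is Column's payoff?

Solve by backward induction (Column leads).
- W: BR = M, leader payoff -6.
- X: BR = T, leader payoff -9.
- Y: BR = B, leader payoff 7.
- Z: BR = M, leader payoff -6.
Maximizing over -6, -9, 7, -6, Column chooses Y. Subgame-perfect outcome: (B, Y) with payoffs (9, 7).

7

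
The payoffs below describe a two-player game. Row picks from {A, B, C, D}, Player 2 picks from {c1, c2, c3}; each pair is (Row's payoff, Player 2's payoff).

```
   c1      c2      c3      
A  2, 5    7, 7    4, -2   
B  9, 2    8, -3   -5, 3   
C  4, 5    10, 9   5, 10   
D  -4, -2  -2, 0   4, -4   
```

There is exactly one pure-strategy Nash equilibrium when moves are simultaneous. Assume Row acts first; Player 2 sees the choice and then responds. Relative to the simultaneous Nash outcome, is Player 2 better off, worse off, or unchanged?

Work backward from Player 2's decision.
- A: BR = c2, leader payoff 7.
- B: BR = c3, leader payoff -5.
- C: BR = c3, leader payoff 5.
- D: BR = c2, leader payoff -2.
Row's induced payoffs are 7, -5, 5, -2, so Row commits to A. Subgame-perfect outcome: (A, c2) with payoffs (7, 7).
For the simultaneous game, intersect best replies.
Row's best replies: c1→B; c2→C; c3→C.
Player 2's best replies: A→c2; B→c3; C→c3; D→c2.
The unique mutual best reply is (C, c3), giving (5, 10).
Player 2 earns 7 sequentially versus 10 at the Nash outcome: worse off.

worse off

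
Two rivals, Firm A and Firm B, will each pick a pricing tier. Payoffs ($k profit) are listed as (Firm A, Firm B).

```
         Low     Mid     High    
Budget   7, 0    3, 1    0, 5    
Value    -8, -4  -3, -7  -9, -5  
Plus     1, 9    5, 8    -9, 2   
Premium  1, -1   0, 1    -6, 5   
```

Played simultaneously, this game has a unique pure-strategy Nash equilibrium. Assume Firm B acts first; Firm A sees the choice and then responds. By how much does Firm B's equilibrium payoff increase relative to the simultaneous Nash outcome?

3

Firm A best-responds to each possible Firm B move:
- Low → Firm A plays Budget (best of 7, -8, 1, 1); Firm B gets 0.
- Mid → Firm A plays Plus (best of 3, -3, 5, 0); Firm B gets 8.
- High → Firm A plays Budget (best of 0, -9, -9, -6); Firm B gets 5.
Among 0, 8, 5, the best is 8 at Mid. Subgame-perfect outcome: (Plus, Mid) with payoffs (5, 8).
Under simultaneous play:
Firm A's best replies: Low→Budget; Mid→Plus; High→Budget.
Firm B's best replies: Budget→High; Value→Low; Plus→Low; Premium→High.
Only (Budget, High) has each player best-responding; Nash payoffs (0, 5).
Firm B's commitment gain: 8 − 5 = 3.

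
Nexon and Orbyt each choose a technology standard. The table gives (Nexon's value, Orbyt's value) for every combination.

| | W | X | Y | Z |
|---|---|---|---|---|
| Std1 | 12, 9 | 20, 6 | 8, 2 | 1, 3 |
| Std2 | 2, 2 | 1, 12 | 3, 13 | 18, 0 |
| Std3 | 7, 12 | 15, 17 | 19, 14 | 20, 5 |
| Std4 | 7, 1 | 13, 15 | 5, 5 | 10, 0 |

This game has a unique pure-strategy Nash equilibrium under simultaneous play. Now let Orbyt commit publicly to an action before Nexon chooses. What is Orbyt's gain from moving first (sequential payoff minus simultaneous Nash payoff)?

5

Solve by backward induction (Orbyt leads).
- W: BR = Std1, leader payoff 9.
- X: BR = Std1, leader payoff 6.
- Y: BR = Std3, leader payoff 14.
- Z: BR = Std3, leader payoff 5.
Orbyt's induced payoffs are 9, 6, 14, 5, so Orbyt commits to Y. Subgame-perfect outcome: (Std3, Y) with payoffs (19, 14).
For the simultaneous game, intersect best replies.
Nexon's best replies: W→Std1; X→Std1; Y→Std3; Z→Std3.
Orbyt's best replies: Std1→W; Std2→Y; Std3→X; Std4→X.
Only (Std1, W) has each player best-responding; Nash payoffs (12, 9).
Orbyt's commitment gain: 14 − 9 = 5.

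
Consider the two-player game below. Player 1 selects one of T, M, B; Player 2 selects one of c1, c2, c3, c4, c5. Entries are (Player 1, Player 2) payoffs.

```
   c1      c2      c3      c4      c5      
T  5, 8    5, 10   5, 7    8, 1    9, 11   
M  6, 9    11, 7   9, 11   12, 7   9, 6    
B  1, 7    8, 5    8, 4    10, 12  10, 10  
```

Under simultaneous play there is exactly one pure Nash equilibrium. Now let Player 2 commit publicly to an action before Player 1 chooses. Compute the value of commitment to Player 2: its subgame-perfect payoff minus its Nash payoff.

Work backward from Player 1's decision.
- c1 → Player 1 plays M (best of 5, 6, 1); Player 2 gets 9.
- c2 → Player 1 plays M (best of 5, 11, 8); Player 2 gets 7.
- c3 → Player 1 plays M (best of 5, 9, 8); Player 2 gets 11.
- c4 → Player 1 plays M (best of 8, 12, 10); Player 2 gets 7.
- c5 → Player 1 plays B (best of 9, 9, 10); Player 2 gets 10.
Maximizing over 9, 7, 11, 7, 10, Player 2 chooses c3. Subgame-perfect outcome: (M, c3) with payoffs (9, 11).
Under simultaneous play:
Player 1's best replies: c1→M; c2→M; c3→M; c4→M; c5→B.
Player 2's best replies: T→c5; M→c3; B→c4.
Only (M, c3) has each player best-responding; Nash payoffs (9, 11).
Player 2's commitment gain: 11 − 11 = 0.

0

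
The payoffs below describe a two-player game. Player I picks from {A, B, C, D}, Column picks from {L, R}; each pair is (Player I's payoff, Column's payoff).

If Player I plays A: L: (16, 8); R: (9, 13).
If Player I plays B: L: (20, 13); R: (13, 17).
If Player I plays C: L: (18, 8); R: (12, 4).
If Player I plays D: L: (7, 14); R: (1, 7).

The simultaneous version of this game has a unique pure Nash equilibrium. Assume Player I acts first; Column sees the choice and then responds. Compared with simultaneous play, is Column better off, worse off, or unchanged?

Backward induction with Player I moving first.
- A → Column plays R (best of 8, 13); Player I gets 9.
- B → Column plays R (best of 13, 17); Player I gets 13.
- C → Column plays L (best of 8, 4); Player I gets 18.
- D → Column plays L (best of 14, 7); Player I gets 7.
Among 9, 13, 18, 7, the best is 18 at C. Subgame-perfect outcome: (C, L) with payoffs (18, 8).
Now find the simultaneous Nash equilibrium.
Player I's best replies: L→B; R→B.
Column's best replies: A→R; B→R; C→L; D→L.
Only (B, R) has each player best-responding; Nash payoffs (13, 17).
Column earns 8 sequentially versus 17 at the Nash outcome: worse off.

worse off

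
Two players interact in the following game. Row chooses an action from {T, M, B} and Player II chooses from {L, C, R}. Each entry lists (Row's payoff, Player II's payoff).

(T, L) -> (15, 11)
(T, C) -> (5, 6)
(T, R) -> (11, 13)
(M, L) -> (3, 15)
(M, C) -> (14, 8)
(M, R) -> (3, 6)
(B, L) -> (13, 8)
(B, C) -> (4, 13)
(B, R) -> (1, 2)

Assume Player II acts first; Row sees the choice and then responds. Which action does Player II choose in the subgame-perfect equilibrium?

R

Work backward from Row's decision.
- L: BR = T, leader payoff 11.
- C: BR = M, leader payoff 8.
- R: BR = T, leader payoff 13.
Among 11, 8, 13, the best is 13 at R. Subgame-perfect outcome: (T, R) with payoffs (11, 13).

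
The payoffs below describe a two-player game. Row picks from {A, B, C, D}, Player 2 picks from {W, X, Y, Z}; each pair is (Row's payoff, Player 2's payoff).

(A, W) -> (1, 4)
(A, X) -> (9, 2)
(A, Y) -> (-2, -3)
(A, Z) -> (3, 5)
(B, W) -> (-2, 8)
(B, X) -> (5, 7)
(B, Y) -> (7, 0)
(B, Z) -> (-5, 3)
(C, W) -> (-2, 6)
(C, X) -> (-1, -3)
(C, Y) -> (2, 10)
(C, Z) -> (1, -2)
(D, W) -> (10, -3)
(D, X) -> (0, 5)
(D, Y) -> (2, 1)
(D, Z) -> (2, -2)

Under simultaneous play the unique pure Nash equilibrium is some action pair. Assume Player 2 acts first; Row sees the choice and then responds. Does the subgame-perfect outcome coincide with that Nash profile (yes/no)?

yes

Solve by backward induction (Player 2 leads).
- W: BR = D, leader payoff -3.
- X: BR = A, leader payoff 2.
- Y: BR = B, leader payoff 0.
- Z: BR = A, leader payoff 5.
Among -3, 2, 0, 5, the best is 5 at Z. Subgame-perfect outcome: (A, Z) with payoffs (3, 5).
For the simultaneous game, intersect best replies.
Row's best replies: W→D; X→A; Y→B; Z→A.
Player 2's best replies: A→Z; B→W; C→Y; D→X.
The unique mutual best reply is (A, Z), giving (3, 5).
Sequential outcome (A, Z) coincides with the Nash profile (A, Z).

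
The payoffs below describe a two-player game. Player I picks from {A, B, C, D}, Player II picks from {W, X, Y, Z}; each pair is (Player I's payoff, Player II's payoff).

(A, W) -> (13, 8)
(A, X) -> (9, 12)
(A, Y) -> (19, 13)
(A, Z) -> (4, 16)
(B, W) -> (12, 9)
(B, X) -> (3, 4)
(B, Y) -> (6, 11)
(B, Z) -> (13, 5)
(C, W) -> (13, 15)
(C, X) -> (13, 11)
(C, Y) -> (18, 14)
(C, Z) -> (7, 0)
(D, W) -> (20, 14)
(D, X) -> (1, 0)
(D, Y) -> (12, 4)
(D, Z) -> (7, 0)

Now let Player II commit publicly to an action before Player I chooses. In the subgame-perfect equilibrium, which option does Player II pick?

W

Backward induction with Player II moving first.
- W: Player I compares 13, 12, 13, 20 and picks D; Player II would get 14.
- X: Player I compares 9, 3, 13, 1 and picks C; Player II would get 11.
- Y: Player I compares 19, 6, 18, 12 and picks A; Player II would get 13.
- Z: Player I compares 4, 13, 7, 7 and picks B; Player II would get 5.
Maximizing over 14, 11, 13, 5, Player II chooses W. Subgame-perfect outcome: (D, W) with payoffs (20, 14).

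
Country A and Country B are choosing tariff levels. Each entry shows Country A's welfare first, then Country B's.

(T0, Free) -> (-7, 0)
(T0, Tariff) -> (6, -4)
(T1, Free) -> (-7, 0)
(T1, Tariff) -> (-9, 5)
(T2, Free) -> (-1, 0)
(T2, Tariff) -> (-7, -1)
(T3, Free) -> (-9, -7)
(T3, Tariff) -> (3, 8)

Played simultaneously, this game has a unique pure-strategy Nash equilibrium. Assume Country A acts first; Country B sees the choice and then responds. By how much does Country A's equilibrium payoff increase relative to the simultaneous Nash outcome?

4

Solve by backward induction (Country A leads).
- T0: Country B compares 0, -4 and picks Free; Country A would get -7.
- T1: Country B compares 0, 5 and picks Tariff; Country A would get -9.
- T2: Country B compares 0, -1 and picks Free; Country A would get -1.
- T3: Country B compares -7, 8 and picks Tariff; Country A would get 3.
Country A's induced payoffs are -7, -9, -1, 3, so Country A commits to T3. Subgame-perfect outcome: (T3, Tariff) with payoffs (3, 8).
Now find the simultaneous Nash equilibrium.
Country A's best replies: Free→T2; Tariff→T0.
Country B's best replies: T0→Free; T1→Tariff; T2→Free; T3→Tariff.
Only (T2, Free) has each player best-responding; Nash payoffs (-1, 0).
Country A's commitment gain: 3 − -1 = 4.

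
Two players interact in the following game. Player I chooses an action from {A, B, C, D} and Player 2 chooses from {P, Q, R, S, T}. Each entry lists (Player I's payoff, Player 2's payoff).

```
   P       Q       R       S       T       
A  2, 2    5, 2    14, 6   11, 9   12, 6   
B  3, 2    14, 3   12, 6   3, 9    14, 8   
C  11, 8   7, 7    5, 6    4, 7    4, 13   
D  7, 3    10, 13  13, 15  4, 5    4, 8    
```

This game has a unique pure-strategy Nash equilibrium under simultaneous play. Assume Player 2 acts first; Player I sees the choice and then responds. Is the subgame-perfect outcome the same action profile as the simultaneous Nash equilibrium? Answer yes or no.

Work backward from Player I's decision.
- P: Player I compares 2, 3, 11, 7 and picks C; Player 2 would get 8.
- Q: Player I compares 5, 14, 7, 10 and picks B; Player 2 would get 3.
- R: Player I compares 14, 12, 5, 13 and picks A; Player 2 would get 6.
- S: Player I compares 11, 3, 4, 4 and picks A; Player 2 would get 9.
- T: Player I compares 12, 14, 4, 4 and picks B; Player 2 would get 8.
Maximizing over 8, 3, 6, 9, 8, Player 2 chooses S. Subgame-perfect outcome: (A, S) with payoffs (11, 9).
Now find the simultaneous Nash equilibrium.
Player I's best replies: P→C; Q→B; R→A; S→A; T→B.
Player 2's best replies: A→S; B→S; C→T; D→R.
Only (A, S) has each player best-responding; Nash payoffs (11, 9).
Sequential outcome (A, S) coincides with the Nash profile (A, S).

yes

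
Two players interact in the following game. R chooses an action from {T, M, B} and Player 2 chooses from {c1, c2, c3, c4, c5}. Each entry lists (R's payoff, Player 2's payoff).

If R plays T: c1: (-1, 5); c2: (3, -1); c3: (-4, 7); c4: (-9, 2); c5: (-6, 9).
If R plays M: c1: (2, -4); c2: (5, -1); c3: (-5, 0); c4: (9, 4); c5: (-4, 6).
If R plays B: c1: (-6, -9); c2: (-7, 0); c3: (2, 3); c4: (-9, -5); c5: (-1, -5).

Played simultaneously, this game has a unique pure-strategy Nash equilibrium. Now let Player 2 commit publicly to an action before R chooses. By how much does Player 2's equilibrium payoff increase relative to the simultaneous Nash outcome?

Work backward from R's decision.
- c1 → R plays M (best of -1, 2, -6); Player 2 gets -4.
- c2 → R plays M (best of 3, 5, -7); Player 2 gets -1.
- c3 → R plays B (best of -4, -5, 2); Player 2 gets 3.
- c4 → R plays M (best of -9, 9, -9); Player 2 gets 4.
- c5 → R plays B (best of -6, -4, -1); Player 2 gets -5.
Player 2's induced payoffs are -4, -1, 3, 4, -5, so Player 2 commits to c4. Subgame-perfect outcome: (M, c4) with payoffs (9, 4).
Under simultaneous play:
R's best replies: c1→M; c2→M; c3→B; c4→M; c5→B.
Player 2's best replies: T→c5; M→c5; B→c3.
The unique mutual best reply is (B, c3), giving (2, 3).
Player 2's commitment gain: 4 − 3 = 1.

1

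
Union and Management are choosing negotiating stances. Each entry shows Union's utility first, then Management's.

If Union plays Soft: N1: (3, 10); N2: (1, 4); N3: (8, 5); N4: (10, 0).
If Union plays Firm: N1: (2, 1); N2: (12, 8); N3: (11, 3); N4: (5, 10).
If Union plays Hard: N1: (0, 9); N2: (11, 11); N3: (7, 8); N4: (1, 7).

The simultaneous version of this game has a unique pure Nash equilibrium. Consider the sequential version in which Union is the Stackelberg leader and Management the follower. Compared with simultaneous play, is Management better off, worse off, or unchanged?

better off

Work backward from Management's decision.
- Soft → Management plays N1 (best of 10, 4, 5, 0); Union gets 3.
- Firm → Management plays N4 (best of 1, 8, 3, 10); Union gets 5.
- Hard → Management plays N2 (best of 9, 11, 8, 7); Union gets 11.
Maximizing over 3, 5, 11, Union chooses Hard. Subgame-perfect outcome: (Hard, N2) with payoffs (11, 11).
Under simultaneous play:
Union's best replies: N1→Soft; N2→Firm; N3→Firm; N4→Soft.
Management's best replies: Soft→N1; Firm→N4; Hard→N2.
The unique mutual best reply is (Soft, N1), giving (3, 10).
Management earns 11 sequentially versus 10 at the Nash outcome: better off.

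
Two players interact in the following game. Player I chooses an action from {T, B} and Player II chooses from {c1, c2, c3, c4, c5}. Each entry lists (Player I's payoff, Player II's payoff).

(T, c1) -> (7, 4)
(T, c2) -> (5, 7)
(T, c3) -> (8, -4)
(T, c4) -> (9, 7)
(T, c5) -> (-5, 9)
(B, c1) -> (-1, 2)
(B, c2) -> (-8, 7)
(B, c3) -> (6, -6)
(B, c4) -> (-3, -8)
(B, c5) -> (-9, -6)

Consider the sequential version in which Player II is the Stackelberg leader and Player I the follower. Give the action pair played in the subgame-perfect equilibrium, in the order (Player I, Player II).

Player I best-responds to each possible Player II move:
- c1 → Player I plays T (best of 7, -1); Player II gets 4.
- c2 → Player I plays T (best of 5, -8); Player II gets 7.
- c3 → Player I plays T (best of 8, 6); Player II gets -4.
- c4 → Player I plays T (best of 9, -3); Player II gets 7.
- c5 → Player I plays T (best of -5, -9); Player II gets 9.
Maximizing over 4, 7, -4, 7, 9, Player II chooses c5. Subgame-perfect outcome: (T, c5) with payoffs (-5, 9).

(T, c5)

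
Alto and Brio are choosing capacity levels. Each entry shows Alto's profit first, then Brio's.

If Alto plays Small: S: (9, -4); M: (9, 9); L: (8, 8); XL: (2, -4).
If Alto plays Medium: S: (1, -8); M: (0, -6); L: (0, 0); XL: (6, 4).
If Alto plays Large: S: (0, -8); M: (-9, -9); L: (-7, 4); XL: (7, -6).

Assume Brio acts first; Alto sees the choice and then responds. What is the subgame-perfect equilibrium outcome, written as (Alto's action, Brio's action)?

Work backward from Alto's decision.
- S → Alto plays Small (best of 9, 1, 0); Brio gets -4.
- M → Alto plays Small (best of 9, 0, -9); Brio gets 9.
- L → Alto plays Small (best of 8, 0, -7); Brio gets 8.
- XL → Alto plays Large (best of 2, 6, 7); Brio gets -6.
Brio's induced payoffs are -4, 9, 8, -6, so Brio commits to M. Subgame-perfect outcome: (Small, M) with payoffs (9, 9).

(Small, M)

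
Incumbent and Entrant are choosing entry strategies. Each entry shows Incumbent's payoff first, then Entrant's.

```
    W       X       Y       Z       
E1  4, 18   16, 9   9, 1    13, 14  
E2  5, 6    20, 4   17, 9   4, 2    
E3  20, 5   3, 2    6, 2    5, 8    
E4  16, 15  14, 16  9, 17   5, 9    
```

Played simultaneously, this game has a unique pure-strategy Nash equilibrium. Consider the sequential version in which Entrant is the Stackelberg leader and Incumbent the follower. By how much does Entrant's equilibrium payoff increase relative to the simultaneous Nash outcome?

5

Incumbent best-responds to each possible Entrant move:
- W: Incumbent compares 4, 5, 20, 16 and picks E3; Entrant would get 5.
- X: Incumbent compares 16, 20, 3, 14 and picks E2; Entrant would get 4.
- Y: Incumbent compares 9, 17, 6, 9 and picks E2; Entrant would get 9.
- Z: Incumbent compares 13, 4, 5, 5 and picks E1; Entrant would get 14.
Entrant's induced payoffs are 5, 4, 9, 14, so Entrant commits to Z. Subgame-perfect outcome: (E1, Z) with payoffs (13, 14).
For the simultaneous game, intersect best replies.
Incumbent's best replies: W→E3; X→E2; Y→E2; Z→E1.
Entrant's best replies: E1→W; E2→Y; E3→Z; E4→Y.
The unique mutual best reply is (E2, Y), giving (17, 9).
Entrant's commitment gain: 14 − 9 = 5.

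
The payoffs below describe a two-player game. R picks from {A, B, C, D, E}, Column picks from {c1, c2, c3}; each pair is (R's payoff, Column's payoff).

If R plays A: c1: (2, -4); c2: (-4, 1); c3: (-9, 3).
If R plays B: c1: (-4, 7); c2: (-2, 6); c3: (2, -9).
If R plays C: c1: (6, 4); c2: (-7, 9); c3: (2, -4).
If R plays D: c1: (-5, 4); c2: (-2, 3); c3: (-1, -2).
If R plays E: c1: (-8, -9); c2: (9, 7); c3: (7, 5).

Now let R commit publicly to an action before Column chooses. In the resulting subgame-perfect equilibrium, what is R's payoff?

9

Backward induction with R moving first.
- A → Column plays c3 (best of -4, 1, 3); R gets -9.
- B → Column plays c1 (best of 7, 6, -9); R gets -4.
- C → Column plays c2 (best of 4, 9, -4); R gets -7.
- D → Column plays c1 (best of 4, 3, -2); R gets -5.
- E → Column plays c2 (best of -9, 7, 5); R gets 9.
Maximizing over -9, -4, -7, -5, 9, R chooses E. Subgame-perfect outcome: (E, c2) with payoffs (9, 7).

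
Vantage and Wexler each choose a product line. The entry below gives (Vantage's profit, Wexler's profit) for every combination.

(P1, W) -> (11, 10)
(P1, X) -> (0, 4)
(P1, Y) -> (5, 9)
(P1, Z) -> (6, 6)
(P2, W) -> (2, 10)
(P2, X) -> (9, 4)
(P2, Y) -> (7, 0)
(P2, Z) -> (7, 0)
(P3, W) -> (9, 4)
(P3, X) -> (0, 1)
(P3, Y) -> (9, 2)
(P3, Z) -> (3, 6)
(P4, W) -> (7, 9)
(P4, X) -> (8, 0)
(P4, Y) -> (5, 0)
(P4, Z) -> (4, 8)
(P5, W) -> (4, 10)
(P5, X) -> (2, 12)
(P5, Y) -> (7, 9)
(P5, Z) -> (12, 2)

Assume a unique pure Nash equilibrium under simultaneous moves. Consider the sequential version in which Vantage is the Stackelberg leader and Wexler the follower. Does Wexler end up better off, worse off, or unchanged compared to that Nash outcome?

Wexler best-responds to each possible Vantage move:
- P1: Wexler compares 10, 4, 9, 6 and picks W; Vantage would get 11.
- P2: Wexler compares 10, 4, 0, 0 and picks W; Vantage would get 2.
- P3: Wexler compares 4, 1, 2, 6 and picks Z; Vantage would get 3.
- P4: Wexler compares 9, 0, 0, 8 and picks W; Vantage would get 7.
- P5: Wexler compares 10, 12, 9, 2 and picks X; Vantage would get 2.
Among 11, 2, 3, 7, 2, the best is 11 at P1. Subgame-perfect outcome: (P1, W) with payoffs (11, 10).
For the simultaneous game, intersect best replies.
Vantage's best replies: W→P1; X→P2; Y→P3; Z→P5.
Wexler's best replies: P1→W; P2→W; P3→Z; P4→W; P5→X.
The unique mutual best reply is (P1, W), giving (11, 10).
Wexler earns 10 sequentially versus 10 at the Nash outcome: unchanged.

unchanged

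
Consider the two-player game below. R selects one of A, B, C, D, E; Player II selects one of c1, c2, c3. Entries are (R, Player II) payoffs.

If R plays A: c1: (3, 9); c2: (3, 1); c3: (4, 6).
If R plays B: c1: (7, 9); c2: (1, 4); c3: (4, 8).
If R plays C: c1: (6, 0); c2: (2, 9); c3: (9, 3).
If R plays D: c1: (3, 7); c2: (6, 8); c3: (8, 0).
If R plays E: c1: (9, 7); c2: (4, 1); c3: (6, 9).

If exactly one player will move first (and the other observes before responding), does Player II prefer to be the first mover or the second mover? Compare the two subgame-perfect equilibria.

If R leads: Player II's best replies are A→c1, B→c1, C→c2, D→c2, E→c3; R's induced payoffs 3, 7, 2, 6, 6; outcome (B, c1), payoffs (7, 9).
If Player II leads: R's best replies are c1→E, c2→D, c3→C; Player II's induced payoffs 7, 8, 3; outcome (D, c2), payoffs (6, 8).
Player II gets 8 moving first and 9 moving second, so Player II prefers to move second.

second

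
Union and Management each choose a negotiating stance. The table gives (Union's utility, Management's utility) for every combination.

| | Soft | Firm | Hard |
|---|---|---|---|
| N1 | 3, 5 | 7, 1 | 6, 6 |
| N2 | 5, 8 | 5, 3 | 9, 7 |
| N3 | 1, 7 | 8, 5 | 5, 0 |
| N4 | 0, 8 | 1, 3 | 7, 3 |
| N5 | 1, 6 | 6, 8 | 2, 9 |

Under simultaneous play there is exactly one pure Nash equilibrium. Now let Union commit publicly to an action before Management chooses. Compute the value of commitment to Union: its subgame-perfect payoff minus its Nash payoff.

1

Management best-responds to each possible Union move:
- N1: BR = Hard, leader payoff 6.
- N2: BR = Soft, leader payoff 5.
- N3: BR = Soft, leader payoff 1.
- N4: BR = Soft, leader payoff 0.
- N5: BR = Hard, leader payoff 2.
Among 6, 5, 1, 0, 2, the best is 6 at N1. Subgame-perfect outcome: (N1, Hard) with payoffs (6, 6).
Now find the simultaneous Nash equilibrium.
Union's best replies: Soft→N2; Firm→N3; Hard→N2.
Management's best replies: N1→Hard; N2→Soft; N3→Soft; N4→Soft; N5→Hard.
Only (N2, Soft) has each player best-responding; Nash payoffs (5, 8).
Union's commitment gain: 6 − 5 = 1.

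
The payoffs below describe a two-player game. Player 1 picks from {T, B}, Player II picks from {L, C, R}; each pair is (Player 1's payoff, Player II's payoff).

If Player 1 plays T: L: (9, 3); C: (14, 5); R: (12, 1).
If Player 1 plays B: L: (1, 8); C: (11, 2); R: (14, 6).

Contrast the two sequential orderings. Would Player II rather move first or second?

first

If Player 1 leads: Player II's best replies are T→C, B→L; Player 1's induced payoffs 14, 1; outcome (T, C), payoffs (14, 5).
If Player II leads: Player 1's best replies are L→T, C→T, R→B; Player II's induced payoffs 3, 5, 6; outcome (B, R), payoffs (14, 6).
Player II gets 6 moving first and 5 moving second, so Player II prefers to move first.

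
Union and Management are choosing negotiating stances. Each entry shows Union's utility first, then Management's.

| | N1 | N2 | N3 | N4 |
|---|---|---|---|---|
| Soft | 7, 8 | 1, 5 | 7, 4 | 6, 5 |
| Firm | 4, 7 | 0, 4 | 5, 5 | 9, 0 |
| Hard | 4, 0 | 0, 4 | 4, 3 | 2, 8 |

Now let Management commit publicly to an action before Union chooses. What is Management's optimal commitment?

N1

Solve by backward induction (Management leads).
- N1: Union compares 7, 4, 4 and picks Soft; Management would get 8.
- N2: Union compares 1, 0, 0 and picks Soft; Management would get 5.
- N3: Union compares 7, 5, 4 and picks Soft; Management would get 4.
- N4: Union compares 6, 9, 2 and picks Firm; Management would get 0.
Maximizing over 8, 5, 4, 0, Management chooses N1. Subgame-perfect outcome: (Soft, N1) with payoffs (7, 8).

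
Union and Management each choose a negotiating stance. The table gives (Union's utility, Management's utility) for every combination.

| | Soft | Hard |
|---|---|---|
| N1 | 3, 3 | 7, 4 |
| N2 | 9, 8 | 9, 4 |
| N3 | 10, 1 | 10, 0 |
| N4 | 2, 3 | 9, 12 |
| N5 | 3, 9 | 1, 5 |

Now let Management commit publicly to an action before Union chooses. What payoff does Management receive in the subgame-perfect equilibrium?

1

Solve by backward induction (Management leads).
- Soft: Union compares 3, 9, 10, 2, 3 and picks N3; Management would get 1.
- Hard: Union compares 7, 9, 10, 9, 1 and picks N3; Management would get 0.
Among 1, 0, the best is 1 at Soft. Subgame-perfect outcome: (N3, Soft) with payoffs (10, 1).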